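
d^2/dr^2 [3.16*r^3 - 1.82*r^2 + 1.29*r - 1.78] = 18.96*r - 3.64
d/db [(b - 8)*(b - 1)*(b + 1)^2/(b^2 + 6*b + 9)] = (2*b^4 + 5*b^3 - 63*b^2 - 61*b + 5)/(b^3 + 9*b^2 + 27*b + 27)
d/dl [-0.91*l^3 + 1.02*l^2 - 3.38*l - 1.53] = -2.73*l^2 + 2.04*l - 3.38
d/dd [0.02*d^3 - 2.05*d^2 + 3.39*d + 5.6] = 0.06*d^2 - 4.1*d + 3.39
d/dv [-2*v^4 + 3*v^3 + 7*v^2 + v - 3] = -8*v^3 + 9*v^2 + 14*v + 1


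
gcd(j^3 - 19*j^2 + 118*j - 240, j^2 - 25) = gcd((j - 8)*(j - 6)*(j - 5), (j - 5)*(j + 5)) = j - 5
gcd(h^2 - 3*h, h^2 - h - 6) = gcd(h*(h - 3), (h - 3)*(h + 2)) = h - 3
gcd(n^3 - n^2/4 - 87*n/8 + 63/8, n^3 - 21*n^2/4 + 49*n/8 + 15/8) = n - 3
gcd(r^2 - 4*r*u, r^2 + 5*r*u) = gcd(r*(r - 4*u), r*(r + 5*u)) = r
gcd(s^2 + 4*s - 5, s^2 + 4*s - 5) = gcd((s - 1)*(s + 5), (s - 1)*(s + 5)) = s^2 + 4*s - 5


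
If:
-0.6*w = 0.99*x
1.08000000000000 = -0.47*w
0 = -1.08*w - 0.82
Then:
No Solution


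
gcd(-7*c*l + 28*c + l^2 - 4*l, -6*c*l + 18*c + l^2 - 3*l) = 1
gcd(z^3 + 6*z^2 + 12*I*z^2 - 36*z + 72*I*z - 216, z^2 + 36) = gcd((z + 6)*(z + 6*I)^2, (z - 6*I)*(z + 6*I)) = z + 6*I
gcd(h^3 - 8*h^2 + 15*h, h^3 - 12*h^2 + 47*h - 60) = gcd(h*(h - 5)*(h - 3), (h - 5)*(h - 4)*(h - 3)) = h^2 - 8*h + 15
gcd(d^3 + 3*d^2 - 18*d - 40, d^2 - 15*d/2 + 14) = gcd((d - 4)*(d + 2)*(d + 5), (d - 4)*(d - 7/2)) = d - 4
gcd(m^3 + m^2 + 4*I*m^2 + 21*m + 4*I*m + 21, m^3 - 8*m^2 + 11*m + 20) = m + 1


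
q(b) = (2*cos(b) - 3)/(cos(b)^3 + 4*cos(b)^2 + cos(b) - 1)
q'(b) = (2*cos(b) - 3)*(3*sin(b)*cos(b)^2 + 8*sin(b)*cos(b) + sin(b))/(cos(b)^3 + 4*cos(b)^2 + cos(b) - 1)^2 - 2*sin(b)/(cos(b)^3 + 4*cos(b)^2 + cos(b) - 1)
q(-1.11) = -6.52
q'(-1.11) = 98.59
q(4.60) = 3.03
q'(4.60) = -1.47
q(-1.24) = 10.73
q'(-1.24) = 172.86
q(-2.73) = -7.18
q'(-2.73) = -15.06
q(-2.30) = 23.25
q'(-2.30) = -286.95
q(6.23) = -0.20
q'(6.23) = 0.05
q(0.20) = -0.22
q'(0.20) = -0.19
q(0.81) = -0.84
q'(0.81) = -3.29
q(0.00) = -0.20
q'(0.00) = 0.00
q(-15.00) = -40.94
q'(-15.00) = -795.36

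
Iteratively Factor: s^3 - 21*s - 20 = (s + 4)*(s^2 - 4*s - 5) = (s + 1)*(s + 4)*(s - 5)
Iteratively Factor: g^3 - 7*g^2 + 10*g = (g - 5)*(g^2 - 2*g) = (g - 5)*(g - 2)*(g)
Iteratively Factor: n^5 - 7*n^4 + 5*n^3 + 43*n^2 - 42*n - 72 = (n - 4)*(n^4 - 3*n^3 - 7*n^2 + 15*n + 18) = (n - 4)*(n + 2)*(n^3 - 5*n^2 + 3*n + 9) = (n - 4)*(n + 1)*(n + 2)*(n^2 - 6*n + 9) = (n - 4)*(n - 3)*(n + 1)*(n + 2)*(n - 3)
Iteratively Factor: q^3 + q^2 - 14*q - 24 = (q + 3)*(q^2 - 2*q - 8) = (q + 2)*(q + 3)*(q - 4)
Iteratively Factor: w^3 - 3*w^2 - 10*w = (w - 5)*(w^2 + 2*w) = (w - 5)*(w + 2)*(w)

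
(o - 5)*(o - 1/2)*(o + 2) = o^3 - 7*o^2/2 - 17*o/2 + 5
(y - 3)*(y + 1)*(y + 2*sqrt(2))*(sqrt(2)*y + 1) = sqrt(2)*y^4 - 2*sqrt(2)*y^3 + 5*y^3 - 10*y^2 - sqrt(2)*y^2 - 15*y - 4*sqrt(2)*y - 6*sqrt(2)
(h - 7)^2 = h^2 - 14*h + 49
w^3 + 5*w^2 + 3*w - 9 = (w - 1)*(w + 3)^2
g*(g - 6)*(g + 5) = g^3 - g^2 - 30*g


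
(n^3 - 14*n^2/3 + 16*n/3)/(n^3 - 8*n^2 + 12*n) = (n - 8/3)/(n - 6)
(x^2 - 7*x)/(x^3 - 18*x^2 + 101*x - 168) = x/(x^2 - 11*x + 24)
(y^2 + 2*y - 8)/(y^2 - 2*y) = (y + 4)/y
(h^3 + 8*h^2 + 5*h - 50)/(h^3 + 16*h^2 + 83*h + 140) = (h^2 + 3*h - 10)/(h^2 + 11*h + 28)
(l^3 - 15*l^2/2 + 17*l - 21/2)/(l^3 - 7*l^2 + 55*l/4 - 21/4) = 2*(l - 1)/(2*l - 1)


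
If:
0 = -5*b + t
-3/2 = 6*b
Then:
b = -1/4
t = -5/4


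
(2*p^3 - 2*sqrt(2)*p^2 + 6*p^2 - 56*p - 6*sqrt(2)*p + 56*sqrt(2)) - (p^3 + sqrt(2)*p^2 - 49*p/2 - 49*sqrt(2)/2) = p^3 - 3*sqrt(2)*p^2 + 6*p^2 - 63*p/2 - 6*sqrt(2)*p + 161*sqrt(2)/2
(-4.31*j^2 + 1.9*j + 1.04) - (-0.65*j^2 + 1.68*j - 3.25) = -3.66*j^2 + 0.22*j + 4.29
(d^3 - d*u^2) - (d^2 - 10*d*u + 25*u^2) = d^3 - d^2 - d*u^2 + 10*d*u - 25*u^2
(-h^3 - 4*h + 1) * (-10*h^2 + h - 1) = 10*h^5 - h^4 + 41*h^3 - 14*h^2 + 5*h - 1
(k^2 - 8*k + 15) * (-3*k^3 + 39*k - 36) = -3*k^5 + 24*k^4 - 6*k^3 - 348*k^2 + 873*k - 540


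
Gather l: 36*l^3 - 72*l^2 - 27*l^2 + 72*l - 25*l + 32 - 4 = 36*l^3 - 99*l^2 + 47*l + 28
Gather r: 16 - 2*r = 16 - 2*r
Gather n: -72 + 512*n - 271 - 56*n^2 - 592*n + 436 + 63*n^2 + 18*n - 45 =7*n^2 - 62*n + 48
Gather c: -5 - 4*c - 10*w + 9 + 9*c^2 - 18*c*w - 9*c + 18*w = 9*c^2 + c*(-18*w - 13) + 8*w + 4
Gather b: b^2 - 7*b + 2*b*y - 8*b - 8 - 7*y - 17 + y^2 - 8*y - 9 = b^2 + b*(2*y - 15) + y^2 - 15*y - 34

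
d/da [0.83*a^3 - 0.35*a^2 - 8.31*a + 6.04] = 2.49*a^2 - 0.7*a - 8.31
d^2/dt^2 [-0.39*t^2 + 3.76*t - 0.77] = -0.780000000000000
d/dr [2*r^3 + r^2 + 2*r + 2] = 6*r^2 + 2*r + 2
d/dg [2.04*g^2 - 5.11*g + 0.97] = 4.08*g - 5.11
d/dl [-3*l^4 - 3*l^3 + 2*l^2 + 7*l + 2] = -12*l^3 - 9*l^2 + 4*l + 7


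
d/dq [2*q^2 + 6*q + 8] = 4*q + 6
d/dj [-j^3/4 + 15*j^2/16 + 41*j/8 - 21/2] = -3*j^2/4 + 15*j/8 + 41/8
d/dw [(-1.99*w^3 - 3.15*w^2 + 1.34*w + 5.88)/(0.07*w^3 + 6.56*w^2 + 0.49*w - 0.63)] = (-12.8339*w^4 - 2.1378*w^3 - 7.8076*w^2 - 73.1766*w - 3.7254)/(0.0049*w^6 + 0.9184*w^5 + 43.1022*w^4 + 6.3406*w^3 - 8.0255*w^2 - 0.6174*w + 0.3969)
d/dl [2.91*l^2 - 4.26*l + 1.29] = 5.82*l - 4.26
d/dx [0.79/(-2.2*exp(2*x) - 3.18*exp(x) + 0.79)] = (3.476*exp(x) + 2.5122)*exp(x)/(2.2*exp(2*x) + 3.18*exp(x) - 0.79)^2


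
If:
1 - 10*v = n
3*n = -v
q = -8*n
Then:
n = -1/29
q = 8/29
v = 3/29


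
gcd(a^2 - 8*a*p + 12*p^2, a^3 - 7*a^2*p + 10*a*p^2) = -a + 2*p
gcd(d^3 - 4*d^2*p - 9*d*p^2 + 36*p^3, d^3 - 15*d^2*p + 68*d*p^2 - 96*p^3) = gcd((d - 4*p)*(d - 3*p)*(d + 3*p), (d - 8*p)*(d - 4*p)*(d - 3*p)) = d^2 - 7*d*p + 12*p^2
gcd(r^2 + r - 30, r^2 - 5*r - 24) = 1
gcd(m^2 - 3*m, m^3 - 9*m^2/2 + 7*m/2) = m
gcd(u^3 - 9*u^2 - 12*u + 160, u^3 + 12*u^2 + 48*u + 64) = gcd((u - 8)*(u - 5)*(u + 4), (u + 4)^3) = u + 4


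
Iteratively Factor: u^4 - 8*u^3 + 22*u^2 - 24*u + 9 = (u - 3)*(u^3 - 5*u^2 + 7*u - 3) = (u - 3)^2*(u^2 - 2*u + 1) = (u - 3)^2*(u - 1)*(u - 1)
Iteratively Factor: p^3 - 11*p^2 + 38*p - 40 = (p - 5)*(p^2 - 6*p + 8) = (p - 5)*(p - 4)*(p - 2)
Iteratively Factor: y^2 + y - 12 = (y - 3)*(y + 4)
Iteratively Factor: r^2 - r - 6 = (r + 2)*(r - 3)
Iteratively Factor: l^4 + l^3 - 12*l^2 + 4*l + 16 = (l - 2)*(l^3 + 3*l^2 - 6*l - 8) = (l - 2)^2*(l^2 + 5*l + 4) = (l - 2)^2*(l + 4)*(l + 1)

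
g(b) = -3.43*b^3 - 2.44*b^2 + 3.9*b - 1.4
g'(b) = -10.29*b^2 - 4.88*b + 3.9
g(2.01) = -31.27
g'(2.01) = -47.48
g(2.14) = -37.84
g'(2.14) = -53.67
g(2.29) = -46.46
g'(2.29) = -61.24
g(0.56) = -0.58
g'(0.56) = -2.06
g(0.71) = -1.09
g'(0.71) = -4.75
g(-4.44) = 233.41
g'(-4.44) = -177.29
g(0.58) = -0.63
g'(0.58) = -2.39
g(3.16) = -121.67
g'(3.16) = -114.27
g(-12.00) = 5527.48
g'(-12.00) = -1419.30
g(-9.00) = 2266.33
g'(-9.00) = -785.67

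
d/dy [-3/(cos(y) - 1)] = -3*sin(y)/(cos(y) - 1)^2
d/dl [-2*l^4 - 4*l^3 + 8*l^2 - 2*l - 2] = -8*l^3 - 12*l^2 + 16*l - 2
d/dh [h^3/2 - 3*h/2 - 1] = 3*h^2/2 - 3/2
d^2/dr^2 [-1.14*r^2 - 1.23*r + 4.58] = -2.28000000000000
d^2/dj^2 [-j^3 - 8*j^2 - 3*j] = -6*j - 16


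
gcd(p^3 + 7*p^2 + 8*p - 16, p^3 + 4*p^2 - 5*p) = p - 1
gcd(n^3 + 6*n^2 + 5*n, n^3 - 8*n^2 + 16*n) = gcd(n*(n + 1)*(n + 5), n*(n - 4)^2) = n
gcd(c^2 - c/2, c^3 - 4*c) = c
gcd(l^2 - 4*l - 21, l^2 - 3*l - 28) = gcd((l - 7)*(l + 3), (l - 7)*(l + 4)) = l - 7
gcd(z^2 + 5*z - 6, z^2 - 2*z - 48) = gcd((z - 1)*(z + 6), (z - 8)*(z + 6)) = z + 6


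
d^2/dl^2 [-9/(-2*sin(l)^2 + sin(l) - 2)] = 9*(-16*sin(l)^4 + 6*sin(l)^3 + 39*sin(l)^2 - 14*sin(l) - 6)/(-sin(l) - cos(2*l) + 3)^3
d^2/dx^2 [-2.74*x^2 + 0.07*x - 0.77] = -5.48000000000000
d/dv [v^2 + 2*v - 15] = 2*v + 2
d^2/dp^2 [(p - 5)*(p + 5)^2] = 6*p + 10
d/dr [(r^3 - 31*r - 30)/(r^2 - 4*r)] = (r^4 - 8*r^3 + 31*r^2 + 60*r - 120)/(r^2*(r^2 - 8*r + 16))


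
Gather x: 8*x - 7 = 8*x - 7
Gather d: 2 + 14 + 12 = 28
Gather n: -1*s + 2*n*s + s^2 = 2*n*s + s^2 - s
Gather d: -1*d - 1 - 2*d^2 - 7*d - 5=-2*d^2 - 8*d - 6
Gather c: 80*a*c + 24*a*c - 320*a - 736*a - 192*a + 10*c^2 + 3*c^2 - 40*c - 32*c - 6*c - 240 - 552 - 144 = -1248*a + 13*c^2 + c*(104*a - 78) - 936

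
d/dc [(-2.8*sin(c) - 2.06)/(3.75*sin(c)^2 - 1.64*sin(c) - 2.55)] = (10.5*sin(c)^2 + 15.45*sin(c) + 3.7616)*cos(c)/(14.0625*sin(c)^4 - 12.3*sin(c)^3 - 16.4354*sin(c)^2 + 8.364*sin(c) + 6.5025)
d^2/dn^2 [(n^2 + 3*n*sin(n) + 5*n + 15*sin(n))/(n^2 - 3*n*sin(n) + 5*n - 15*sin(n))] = 6*(-n^2*sin(n) - 2*n*cos(n) + 3*n*cos(2*n)/2 + 9*n/2 + 2*sin(n) - 3*sin(2*n))/(n - 3*sin(n))^3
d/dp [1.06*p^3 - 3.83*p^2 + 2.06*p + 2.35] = 3.18*p^2 - 7.66*p + 2.06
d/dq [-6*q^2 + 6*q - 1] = 6 - 12*q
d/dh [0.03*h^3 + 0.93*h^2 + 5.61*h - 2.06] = 0.09*h^2 + 1.86*h + 5.61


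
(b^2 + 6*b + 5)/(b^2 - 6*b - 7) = (b + 5)/(b - 7)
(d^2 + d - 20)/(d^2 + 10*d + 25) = (d - 4)/(d + 5)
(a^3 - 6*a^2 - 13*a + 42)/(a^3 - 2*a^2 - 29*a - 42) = (a - 2)/(a + 2)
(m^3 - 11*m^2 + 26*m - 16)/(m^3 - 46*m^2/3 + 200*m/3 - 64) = 3*(m^2 - 3*m + 2)/(3*m^2 - 22*m + 24)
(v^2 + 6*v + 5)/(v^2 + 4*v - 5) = (v + 1)/(v - 1)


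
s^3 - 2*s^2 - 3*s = s*(s - 3)*(s + 1)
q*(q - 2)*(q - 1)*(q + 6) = q^4 + 3*q^3 - 16*q^2 + 12*q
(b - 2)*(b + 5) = b^2 + 3*b - 10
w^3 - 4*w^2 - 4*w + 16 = (w - 4)*(w - 2)*(w + 2)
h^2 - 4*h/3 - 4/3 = (h - 2)*(h + 2/3)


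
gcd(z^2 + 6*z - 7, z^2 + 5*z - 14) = z + 7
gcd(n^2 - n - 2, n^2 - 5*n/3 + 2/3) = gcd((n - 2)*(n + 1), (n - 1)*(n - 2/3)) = 1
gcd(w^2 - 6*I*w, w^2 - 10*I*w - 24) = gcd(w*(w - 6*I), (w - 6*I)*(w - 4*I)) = w - 6*I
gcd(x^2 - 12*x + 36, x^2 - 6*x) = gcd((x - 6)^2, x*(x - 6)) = x - 6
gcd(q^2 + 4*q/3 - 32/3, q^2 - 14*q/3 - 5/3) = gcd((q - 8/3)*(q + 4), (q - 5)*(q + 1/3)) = 1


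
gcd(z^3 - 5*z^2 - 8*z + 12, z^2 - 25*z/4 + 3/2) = z - 6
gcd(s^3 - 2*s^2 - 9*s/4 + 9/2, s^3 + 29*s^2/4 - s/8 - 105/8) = s + 3/2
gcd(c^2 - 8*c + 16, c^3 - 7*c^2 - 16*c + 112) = c - 4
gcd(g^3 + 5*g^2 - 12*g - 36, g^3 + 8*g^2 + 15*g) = 1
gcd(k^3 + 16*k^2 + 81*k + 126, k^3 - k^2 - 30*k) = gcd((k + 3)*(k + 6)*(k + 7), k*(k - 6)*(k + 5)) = 1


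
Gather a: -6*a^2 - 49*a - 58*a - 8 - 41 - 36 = -6*a^2 - 107*a - 85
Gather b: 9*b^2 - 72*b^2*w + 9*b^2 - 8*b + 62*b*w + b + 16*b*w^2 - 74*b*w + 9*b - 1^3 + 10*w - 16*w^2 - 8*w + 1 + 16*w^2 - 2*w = b^2*(18 - 72*w) + b*(16*w^2 - 12*w + 2)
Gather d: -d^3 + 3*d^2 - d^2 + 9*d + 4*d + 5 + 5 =-d^3 + 2*d^2 + 13*d + 10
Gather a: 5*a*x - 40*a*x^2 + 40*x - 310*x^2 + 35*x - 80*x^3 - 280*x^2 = a*(-40*x^2 + 5*x) - 80*x^3 - 590*x^2 + 75*x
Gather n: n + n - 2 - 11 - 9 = 2*n - 22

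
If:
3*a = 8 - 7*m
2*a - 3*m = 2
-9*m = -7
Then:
No Solution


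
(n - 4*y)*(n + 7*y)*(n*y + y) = n^3*y + 3*n^2*y^2 + n^2*y - 28*n*y^3 + 3*n*y^2 - 28*y^3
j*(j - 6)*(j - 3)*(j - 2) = j^4 - 11*j^3 + 36*j^2 - 36*j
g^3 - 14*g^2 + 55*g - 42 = (g - 7)*(g - 6)*(g - 1)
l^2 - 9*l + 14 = (l - 7)*(l - 2)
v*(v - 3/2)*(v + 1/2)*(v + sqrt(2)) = v^4 - v^3 + sqrt(2)*v^3 - sqrt(2)*v^2 - 3*v^2/4 - 3*sqrt(2)*v/4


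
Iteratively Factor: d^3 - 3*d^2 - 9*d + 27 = (d - 3)*(d^2 - 9) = (d - 3)^2*(d + 3)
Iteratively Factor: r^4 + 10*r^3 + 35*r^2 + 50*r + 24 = (r + 4)*(r^3 + 6*r^2 + 11*r + 6) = (r + 1)*(r + 4)*(r^2 + 5*r + 6) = (r + 1)*(r + 3)*(r + 4)*(r + 2)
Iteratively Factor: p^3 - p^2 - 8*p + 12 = (p - 2)*(p^2 + p - 6) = (p - 2)*(p + 3)*(p - 2)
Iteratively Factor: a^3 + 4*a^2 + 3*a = (a)*(a^2 + 4*a + 3) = a*(a + 1)*(a + 3)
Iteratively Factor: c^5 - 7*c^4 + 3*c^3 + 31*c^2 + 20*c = (c + 1)*(c^4 - 8*c^3 + 11*c^2 + 20*c) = (c + 1)^2*(c^3 - 9*c^2 + 20*c) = (c - 4)*(c + 1)^2*(c^2 - 5*c) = c*(c - 4)*(c + 1)^2*(c - 5)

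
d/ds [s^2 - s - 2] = 2*s - 1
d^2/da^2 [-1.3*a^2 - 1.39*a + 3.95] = -2.60000000000000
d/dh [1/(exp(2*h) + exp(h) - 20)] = (-2*exp(h) - 1)*exp(h)/(exp(2*h) + exp(h) - 20)^2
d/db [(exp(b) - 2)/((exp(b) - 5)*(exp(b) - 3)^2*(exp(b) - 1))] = (-3*exp(3*b) + 23*exp(2*b) - 53*exp(b) + 41)*exp(b)/(exp(7*b) - 21*exp(6*b) + 181*exp(5*b) - 825*exp(4*b) + 2131*exp(3*b) - 3087*exp(2*b) + 2295*exp(b) - 675)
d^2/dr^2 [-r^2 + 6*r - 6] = -2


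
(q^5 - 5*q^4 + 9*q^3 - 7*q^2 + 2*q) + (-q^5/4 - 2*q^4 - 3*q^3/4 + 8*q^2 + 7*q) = 3*q^5/4 - 7*q^4 + 33*q^3/4 + q^2 + 9*q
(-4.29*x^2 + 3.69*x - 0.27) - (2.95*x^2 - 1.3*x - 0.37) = -7.24*x^2 + 4.99*x + 0.1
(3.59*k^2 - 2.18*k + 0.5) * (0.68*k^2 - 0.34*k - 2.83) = 2.4412*k^4 - 2.703*k^3 - 9.0785*k^2 + 5.9994*k - 1.415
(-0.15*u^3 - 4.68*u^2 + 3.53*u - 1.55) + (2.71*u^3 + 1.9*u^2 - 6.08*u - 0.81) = 2.56*u^3 - 2.78*u^2 - 2.55*u - 2.36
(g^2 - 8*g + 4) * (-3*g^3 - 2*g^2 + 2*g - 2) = -3*g^5 + 22*g^4 + 6*g^3 - 26*g^2 + 24*g - 8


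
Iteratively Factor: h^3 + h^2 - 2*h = (h)*(h^2 + h - 2) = h*(h - 1)*(h + 2)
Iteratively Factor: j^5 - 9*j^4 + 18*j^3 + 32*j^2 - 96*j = (j + 2)*(j^4 - 11*j^3 + 40*j^2 - 48*j) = j*(j + 2)*(j^3 - 11*j^2 + 40*j - 48) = j*(j - 4)*(j + 2)*(j^2 - 7*j + 12) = j*(j - 4)*(j - 3)*(j + 2)*(j - 4)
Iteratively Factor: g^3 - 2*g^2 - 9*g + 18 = (g + 3)*(g^2 - 5*g + 6) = (g - 3)*(g + 3)*(g - 2)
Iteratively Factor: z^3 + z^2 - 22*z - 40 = (z + 2)*(z^2 - z - 20) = (z + 2)*(z + 4)*(z - 5)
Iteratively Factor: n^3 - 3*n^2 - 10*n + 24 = (n + 3)*(n^2 - 6*n + 8) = (n - 4)*(n + 3)*(n - 2)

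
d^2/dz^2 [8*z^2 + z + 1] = 16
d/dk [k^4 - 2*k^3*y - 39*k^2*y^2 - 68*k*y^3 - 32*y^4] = 4*k^3 - 6*k^2*y - 78*k*y^2 - 68*y^3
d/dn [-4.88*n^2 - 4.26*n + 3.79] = -9.76*n - 4.26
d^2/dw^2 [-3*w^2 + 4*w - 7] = -6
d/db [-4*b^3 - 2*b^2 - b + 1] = -12*b^2 - 4*b - 1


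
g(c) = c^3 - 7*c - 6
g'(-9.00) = 236.00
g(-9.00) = -672.00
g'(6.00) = 101.00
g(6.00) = 168.00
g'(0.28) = -6.76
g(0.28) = -7.94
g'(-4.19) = 45.67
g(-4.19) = -50.23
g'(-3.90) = 38.63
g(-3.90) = -38.02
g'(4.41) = 51.34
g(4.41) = 48.90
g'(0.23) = -6.84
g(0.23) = -7.60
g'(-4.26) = 47.44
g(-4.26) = -53.49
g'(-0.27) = -6.78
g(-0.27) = -4.13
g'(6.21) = 108.69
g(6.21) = 190.01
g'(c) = 3*c^2 - 7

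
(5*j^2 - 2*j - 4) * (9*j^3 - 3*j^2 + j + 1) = 45*j^5 - 33*j^4 - 25*j^3 + 15*j^2 - 6*j - 4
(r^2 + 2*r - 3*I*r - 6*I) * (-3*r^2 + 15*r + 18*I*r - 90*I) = -3*r^4 + 9*r^3 + 27*I*r^3 + 84*r^2 - 81*I*r^2 - 162*r - 270*I*r - 540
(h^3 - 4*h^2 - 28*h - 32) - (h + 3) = h^3 - 4*h^2 - 29*h - 35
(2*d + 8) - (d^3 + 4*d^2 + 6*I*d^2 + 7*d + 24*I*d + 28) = -d^3 - 4*d^2 - 6*I*d^2 - 5*d - 24*I*d - 20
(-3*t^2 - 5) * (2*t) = -6*t^3 - 10*t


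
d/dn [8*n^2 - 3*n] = 16*n - 3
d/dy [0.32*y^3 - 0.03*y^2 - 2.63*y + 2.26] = 0.96*y^2 - 0.06*y - 2.63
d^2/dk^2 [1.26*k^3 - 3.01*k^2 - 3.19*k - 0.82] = 7.56*k - 6.02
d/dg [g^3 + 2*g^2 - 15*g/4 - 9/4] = 3*g^2 + 4*g - 15/4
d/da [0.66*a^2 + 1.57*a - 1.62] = 1.32*a + 1.57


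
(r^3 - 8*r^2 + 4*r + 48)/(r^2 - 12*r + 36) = (r^2 - 2*r - 8)/(r - 6)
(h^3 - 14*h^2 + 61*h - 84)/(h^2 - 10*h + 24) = (h^2 - 10*h + 21)/(h - 6)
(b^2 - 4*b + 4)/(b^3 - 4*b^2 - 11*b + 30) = (b - 2)/(b^2 - 2*b - 15)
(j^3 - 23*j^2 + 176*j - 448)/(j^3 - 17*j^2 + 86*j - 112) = (j - 8)/(j - 2)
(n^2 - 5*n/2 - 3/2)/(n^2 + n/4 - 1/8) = 4*(n - 3)/(4*n - 1)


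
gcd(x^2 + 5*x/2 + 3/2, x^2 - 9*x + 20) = 1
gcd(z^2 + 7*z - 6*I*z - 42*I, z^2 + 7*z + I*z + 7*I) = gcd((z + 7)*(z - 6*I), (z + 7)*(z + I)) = z + 7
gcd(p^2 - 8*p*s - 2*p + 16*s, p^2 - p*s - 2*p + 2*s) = p - 2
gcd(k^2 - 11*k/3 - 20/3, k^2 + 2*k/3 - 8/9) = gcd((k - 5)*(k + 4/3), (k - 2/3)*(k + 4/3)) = k + 4/3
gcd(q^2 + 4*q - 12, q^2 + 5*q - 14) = q - 2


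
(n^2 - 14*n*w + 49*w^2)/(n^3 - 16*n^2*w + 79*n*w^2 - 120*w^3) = (n^2 - 14*n*w + 49*w^2)/(n^3 - 16*n^2*w + 79*n*w^2 - 120*w^3)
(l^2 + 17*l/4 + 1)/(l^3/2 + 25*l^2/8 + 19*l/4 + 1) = 2/(l + 2)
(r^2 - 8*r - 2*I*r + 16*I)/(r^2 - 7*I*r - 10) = (r - 8)/(r - 5*I)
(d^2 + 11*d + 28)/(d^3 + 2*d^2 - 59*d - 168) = (d + 4)/(d^2 - 5*d - 24)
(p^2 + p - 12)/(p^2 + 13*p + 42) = (p^2 + p - 12)/(p^2 + 13*p + 42)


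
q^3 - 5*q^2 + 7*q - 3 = (q - 3)*(q - 1)^2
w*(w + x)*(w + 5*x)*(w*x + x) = w^4*x + 6*w^3*x^2 + w^3*x + 5*w^2*x^3 + 6*w^2*x^2 + 5*w*x^3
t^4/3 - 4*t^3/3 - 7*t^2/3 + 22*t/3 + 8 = (t/3 + 1/3)*(t - 4)*(t - 3)*(t + 2)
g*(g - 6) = g^2 - 6*g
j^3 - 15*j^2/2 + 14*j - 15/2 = (j - 5)*(j - 3/2)*(j - 1)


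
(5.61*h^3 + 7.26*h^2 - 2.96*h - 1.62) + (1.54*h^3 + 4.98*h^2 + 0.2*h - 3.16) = 7.15*h^3 + 12.24*h^2 - 2.76*h - 4.78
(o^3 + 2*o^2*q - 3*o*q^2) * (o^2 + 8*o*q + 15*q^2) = o^5 + 10*o^4*q + 28*o^3*q^2 + 6*o^2*q^3 - 45*o*q^4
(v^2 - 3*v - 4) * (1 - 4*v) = -4*v^3 + 13*v^2 + 13*v - 4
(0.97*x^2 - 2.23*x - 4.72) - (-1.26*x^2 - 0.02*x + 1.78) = 2.23*x^2 - 2.21*x - 6.5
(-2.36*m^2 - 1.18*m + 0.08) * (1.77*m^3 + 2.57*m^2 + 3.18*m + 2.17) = -4.1772*m^5 - 8.1538*m^4 - 10.3958*m^3 - 8.668*m^2 - 2.3062*m + 0.1736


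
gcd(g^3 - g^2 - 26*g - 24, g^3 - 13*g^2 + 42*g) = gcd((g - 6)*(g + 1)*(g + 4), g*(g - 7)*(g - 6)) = g - 6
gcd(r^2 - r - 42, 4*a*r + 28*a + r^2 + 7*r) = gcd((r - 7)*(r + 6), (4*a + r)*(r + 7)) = 1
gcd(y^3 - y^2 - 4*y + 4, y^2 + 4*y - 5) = y - 1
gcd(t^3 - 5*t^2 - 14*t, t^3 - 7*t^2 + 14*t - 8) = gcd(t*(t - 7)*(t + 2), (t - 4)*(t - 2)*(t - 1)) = 1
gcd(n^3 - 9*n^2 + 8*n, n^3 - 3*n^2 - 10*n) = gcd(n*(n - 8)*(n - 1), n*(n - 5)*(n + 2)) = n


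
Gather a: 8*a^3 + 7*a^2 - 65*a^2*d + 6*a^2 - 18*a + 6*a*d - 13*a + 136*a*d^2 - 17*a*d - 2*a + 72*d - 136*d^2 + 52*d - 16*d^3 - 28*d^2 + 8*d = 8*a^3 + a^2*(13 - 65*d) + a*(136*d^2 - 11*d - 33) - 16*d^3 - 164*d^2 + 132*d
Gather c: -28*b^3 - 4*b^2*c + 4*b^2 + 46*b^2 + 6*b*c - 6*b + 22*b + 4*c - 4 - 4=-28*b^3 + 50*b^2 + 16*b + c*(-4*b^2 + 6*b + 4) - 8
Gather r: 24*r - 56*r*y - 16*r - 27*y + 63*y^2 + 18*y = r*(8 - 56*y) + 63*y^2 - 9*y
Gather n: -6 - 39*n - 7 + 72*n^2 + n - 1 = 72*n^2 - 38*n - 14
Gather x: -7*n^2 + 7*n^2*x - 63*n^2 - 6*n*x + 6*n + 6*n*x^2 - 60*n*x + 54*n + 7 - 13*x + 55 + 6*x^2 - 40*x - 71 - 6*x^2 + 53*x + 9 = -70*n^2 + 6*n*x^2 + 60*n + x*(7*n^2 - 66*n)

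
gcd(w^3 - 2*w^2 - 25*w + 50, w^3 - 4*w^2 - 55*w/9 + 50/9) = w - 5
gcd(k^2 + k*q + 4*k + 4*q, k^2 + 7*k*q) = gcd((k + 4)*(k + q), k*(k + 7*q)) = 1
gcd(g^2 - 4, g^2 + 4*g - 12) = g - 2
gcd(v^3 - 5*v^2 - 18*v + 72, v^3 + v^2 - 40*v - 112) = v + 4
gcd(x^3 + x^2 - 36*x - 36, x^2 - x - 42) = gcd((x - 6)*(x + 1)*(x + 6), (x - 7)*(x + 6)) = x + 6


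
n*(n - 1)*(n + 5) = n^3 + 4*n^2 - 5*n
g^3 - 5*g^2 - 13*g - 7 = (g - 7)*(g + 1)^2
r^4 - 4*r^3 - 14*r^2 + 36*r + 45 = (r - 5)*(r - 3)*(r + 1)*(r + 3)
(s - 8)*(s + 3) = s^2 - 5*s - 24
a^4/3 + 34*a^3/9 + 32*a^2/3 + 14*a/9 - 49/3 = (a/3 + 1)*(a - 1)*(a + 7/3)*(a + 7)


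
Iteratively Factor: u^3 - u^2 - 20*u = (u + 4)*(u^2 - 5*u) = u*(u + 4)*(u - 5)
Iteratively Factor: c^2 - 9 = (c - 3)*(c + 3)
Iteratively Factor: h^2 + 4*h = (h + 4)*(h)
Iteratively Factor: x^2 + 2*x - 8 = (x + 4)*(x - 2)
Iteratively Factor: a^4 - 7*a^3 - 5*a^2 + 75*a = (a - 5)*(a^3 - 2*a^2 - 15*a) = (a - 5)^2*(a^2 + 3*a) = (a - 5)^2*(a + 3)*(a)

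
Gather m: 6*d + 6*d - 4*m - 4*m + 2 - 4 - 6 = 12*d - 8*m - 8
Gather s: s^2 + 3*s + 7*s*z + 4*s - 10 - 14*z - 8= s^2 + s*(7*z + 7) - 14*z - 18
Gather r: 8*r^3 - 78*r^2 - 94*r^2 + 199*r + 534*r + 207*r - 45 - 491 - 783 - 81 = 8*r^3 - 172*r^2 + 940*r - 1400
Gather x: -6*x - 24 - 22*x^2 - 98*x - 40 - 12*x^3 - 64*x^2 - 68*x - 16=-12*x^3 - 86*x^2 - 172*x - 80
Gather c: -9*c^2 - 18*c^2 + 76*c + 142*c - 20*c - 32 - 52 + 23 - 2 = -27*c^2 + 198*c - 63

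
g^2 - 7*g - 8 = (g - 8)*(g + 1)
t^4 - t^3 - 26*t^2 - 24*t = t*(t - 6)*(t + 1)*(t + 4)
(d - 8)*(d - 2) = d^2 - 10*d + 16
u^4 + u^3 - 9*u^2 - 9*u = u*(u - 3)*(u + 1)*(u + 3)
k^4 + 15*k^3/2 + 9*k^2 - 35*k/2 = k*(k - 1)*(k + 7/2)*(k + 5)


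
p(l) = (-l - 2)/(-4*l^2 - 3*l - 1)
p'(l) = (-l - 2)*(8*l + 3)/(-4*l^2 - 3*l - 1)^2 - 1/(-4*l^2 - 3*l - 1)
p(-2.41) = -0.02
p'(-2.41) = 0.04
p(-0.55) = 2.59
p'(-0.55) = 8.26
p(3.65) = 0.09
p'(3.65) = -0.03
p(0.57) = 0.64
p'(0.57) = -0.96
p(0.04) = 1.81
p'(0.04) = -4.45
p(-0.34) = 3.75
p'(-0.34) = -0.11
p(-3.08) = -0.04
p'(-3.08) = 0.01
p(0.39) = 0.86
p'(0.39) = -1.53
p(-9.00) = -0.02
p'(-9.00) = 0.00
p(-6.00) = -0.03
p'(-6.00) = 0.00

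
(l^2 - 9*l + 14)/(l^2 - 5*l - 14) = (l - 2)/(l + 2)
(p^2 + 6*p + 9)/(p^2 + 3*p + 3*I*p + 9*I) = (p + 3)/(p + 3*I)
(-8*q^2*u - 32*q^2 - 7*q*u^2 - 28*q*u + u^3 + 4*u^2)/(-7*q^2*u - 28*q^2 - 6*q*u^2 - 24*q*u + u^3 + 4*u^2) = (8*q - u)/(7*q - u)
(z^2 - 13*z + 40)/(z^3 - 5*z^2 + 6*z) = (z^2 - 13*z + 40)/(z*(z^2 - 5*z + 6))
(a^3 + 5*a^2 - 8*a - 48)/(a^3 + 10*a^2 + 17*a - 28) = (a^2 + a - 12)/(a^2 + 6*a - 7)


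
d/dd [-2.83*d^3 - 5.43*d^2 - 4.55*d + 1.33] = -8.49*d^2 - 10.86*d - 4.55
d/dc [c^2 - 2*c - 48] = 2*c - 2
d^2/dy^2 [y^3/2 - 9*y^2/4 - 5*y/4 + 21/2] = 3*y - 9/2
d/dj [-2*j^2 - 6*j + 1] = -4*j - 6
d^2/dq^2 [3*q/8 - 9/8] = 0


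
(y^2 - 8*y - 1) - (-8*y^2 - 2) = 9*y^2 - 8*y + 1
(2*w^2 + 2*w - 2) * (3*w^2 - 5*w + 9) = 6*w^4 - 4*w^3 + 2*w^2 + 28*w - 18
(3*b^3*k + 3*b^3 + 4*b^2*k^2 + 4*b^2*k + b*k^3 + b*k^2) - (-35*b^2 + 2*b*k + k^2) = 3*b^3*k + 3*b^3 + 4*b^2*k^2 + 4*b^2*k + 35*b^2 + b*k^3 + b*k^2 - 2*b*k - k^2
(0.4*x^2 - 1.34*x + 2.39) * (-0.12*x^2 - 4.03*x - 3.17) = -0.048*x^4 - 1.4512*x^3 + 3.8454*x^2 - 5.3839*x - 7.5763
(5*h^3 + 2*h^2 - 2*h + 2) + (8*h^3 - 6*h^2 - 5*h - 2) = 13*h^3 - 4*h^2 - 7*h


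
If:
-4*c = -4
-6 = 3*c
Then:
No Solution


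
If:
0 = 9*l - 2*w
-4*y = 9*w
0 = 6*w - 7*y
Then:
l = 0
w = 0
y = 0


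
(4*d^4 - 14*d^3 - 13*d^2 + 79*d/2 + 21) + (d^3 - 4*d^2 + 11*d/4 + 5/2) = 4*d^4 - 13*d^3 - 17*d^2 + 169*d/4 + 47/2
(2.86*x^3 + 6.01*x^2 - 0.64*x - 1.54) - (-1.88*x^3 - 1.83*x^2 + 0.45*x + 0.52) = 4.74*x^3 + 7.84*x^2 - 1.09*x - 2.06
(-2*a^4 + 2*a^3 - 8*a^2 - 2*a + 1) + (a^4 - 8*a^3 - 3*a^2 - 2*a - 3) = -a^4 - 6*a^3 - 11*a^2 - 4*a - 2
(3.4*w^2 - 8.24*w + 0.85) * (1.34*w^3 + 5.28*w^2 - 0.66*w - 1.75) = 4.556*w^5 + 6.9104*w^4 - 44.6122*w^3 + 3.9764*w^2 + 13.859*w - 1.4875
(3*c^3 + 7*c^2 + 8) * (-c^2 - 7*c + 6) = -3*c^5 - 28*c^4 - 31*c^3 + 34*c^2 - 56*c + 48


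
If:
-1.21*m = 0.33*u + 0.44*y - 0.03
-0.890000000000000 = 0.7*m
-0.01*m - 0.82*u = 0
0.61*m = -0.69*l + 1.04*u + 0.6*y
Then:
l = 4.24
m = -1.27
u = 0.02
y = 3.55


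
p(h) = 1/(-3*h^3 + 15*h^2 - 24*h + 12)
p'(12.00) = 0.00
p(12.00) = 0.00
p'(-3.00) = 0.00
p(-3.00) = 0.00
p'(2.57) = 2.71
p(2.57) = -0.65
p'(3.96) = 0.04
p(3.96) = -0.03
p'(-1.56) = 0.01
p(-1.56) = 0.01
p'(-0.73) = 0.03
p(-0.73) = 0.03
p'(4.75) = 0.01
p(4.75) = -0.01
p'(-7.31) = 0.00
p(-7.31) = 0.00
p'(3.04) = 0.36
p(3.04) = -0.15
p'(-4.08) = 0.00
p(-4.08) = 0.00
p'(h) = (9*h^2 - 30*h + 24)/(-3*h^3 + 15*h^2 - 24*h + 12)^2 = (3*h^2 - 10*h + 8)/(3*(h^3 - 5*h^2 + 8*h - 4)^2)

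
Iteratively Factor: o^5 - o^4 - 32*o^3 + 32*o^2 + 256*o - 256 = (o + 4)*(o^4 - 5*o^3 - 12*o^2 + 80*o - 64) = (o - 4)*(o + 4)*(o^3 - o^2 - 16*o + 16) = (o - 4)^2*(o + 4)*(o^2 + 3*o - 4) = (o - 4)^2*(o - 1)*(o + 4)*(o + 4)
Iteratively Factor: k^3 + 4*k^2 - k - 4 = (k + 4)*(k^2 - 1) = (k - 1)*(k + 4)*(k + 1)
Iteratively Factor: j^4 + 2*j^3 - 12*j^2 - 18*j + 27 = (j + 3)*(j^3 - j^2 - 9*j + 9) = (j + 3)^2*(j^2 - 4*j + 3) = (j - 1)*(j + 3)^2*(j - 3)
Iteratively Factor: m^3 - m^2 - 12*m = (m - 4)*(m^2 + 3*m) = m*(m - 4)*(m + 3)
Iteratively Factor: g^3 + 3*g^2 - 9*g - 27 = (g - 3)*(g^2 + 6*g + 9) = (g - 3)*(g + 3)*(g + 3)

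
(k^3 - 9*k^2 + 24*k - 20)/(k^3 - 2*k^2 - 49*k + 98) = (k^2 - 7*k + 10)/(k^2 - 49)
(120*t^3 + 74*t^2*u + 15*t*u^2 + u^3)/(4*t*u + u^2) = 30*t^2/u + 11*t + u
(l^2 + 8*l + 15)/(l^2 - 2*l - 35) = (l + 3)/(l - 7)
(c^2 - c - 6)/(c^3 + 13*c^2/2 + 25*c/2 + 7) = 2*(c - 3)/(2*c^2 + 9*c + 7)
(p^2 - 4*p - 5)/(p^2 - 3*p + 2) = (p^2 - 4*p - 5)/(p^2 - 3*p + 2)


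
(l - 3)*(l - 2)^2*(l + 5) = l^4 - 2*l^3 - 19*l^2 + 68*l - 60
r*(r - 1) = r^2 - r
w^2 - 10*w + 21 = (w - 7)*(w - 3)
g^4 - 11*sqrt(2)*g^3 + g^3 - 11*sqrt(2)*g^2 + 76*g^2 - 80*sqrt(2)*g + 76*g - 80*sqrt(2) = (g + 1)*(g - 5*sqrt(2))*(g - 4*sqrt(2))*(g - 2*sqrt(2))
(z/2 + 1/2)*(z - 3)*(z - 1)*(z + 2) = z^4/2 - z^3/2 - 7*z^2/2 + z/2 + 3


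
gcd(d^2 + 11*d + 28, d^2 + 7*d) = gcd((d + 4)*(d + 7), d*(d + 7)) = d + 7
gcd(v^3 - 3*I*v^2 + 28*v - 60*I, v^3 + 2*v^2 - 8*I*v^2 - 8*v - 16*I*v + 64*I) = 1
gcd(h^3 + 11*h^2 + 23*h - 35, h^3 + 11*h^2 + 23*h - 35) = h^3 + 11*h^2 + 23*h - 35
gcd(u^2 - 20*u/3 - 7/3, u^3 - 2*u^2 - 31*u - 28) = u - 7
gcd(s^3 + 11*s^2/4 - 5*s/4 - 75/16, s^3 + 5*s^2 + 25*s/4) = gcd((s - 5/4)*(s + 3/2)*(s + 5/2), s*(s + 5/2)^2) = s + 5/2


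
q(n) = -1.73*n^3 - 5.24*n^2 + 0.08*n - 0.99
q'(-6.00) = -123.88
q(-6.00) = 183.57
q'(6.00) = -249.64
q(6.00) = -562.83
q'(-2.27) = -2.87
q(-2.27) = -7.94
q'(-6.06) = -127.01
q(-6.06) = 191.10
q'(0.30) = -3.53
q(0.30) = -1.48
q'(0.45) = -5.69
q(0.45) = -2.17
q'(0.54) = -7.09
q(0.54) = -2.75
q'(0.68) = -9.45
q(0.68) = -3.90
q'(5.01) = -182.69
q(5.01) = -349.66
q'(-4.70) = -65.31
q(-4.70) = 62.50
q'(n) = -5.19*n^2 - 10.48*n + 0.08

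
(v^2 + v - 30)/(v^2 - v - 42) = (v - 5)/(v - 7)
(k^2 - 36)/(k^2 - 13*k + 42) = (k + 6)/(k - 7)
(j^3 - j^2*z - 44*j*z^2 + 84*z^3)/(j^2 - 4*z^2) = (j^2 + j*z - 42*z^2)/(j + 2*z)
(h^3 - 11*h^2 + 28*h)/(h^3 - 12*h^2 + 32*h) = (h - 7)/(h - 8)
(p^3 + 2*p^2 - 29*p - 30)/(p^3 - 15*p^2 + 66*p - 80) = (p^2 + 7*p + 6)/(p^2 - 10*p + 16)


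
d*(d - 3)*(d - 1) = d^3 - 4*d^2 + 3*d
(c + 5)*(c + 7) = c^2 + 12*c + 35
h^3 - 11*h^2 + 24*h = h*(h - 8)*(h - 3)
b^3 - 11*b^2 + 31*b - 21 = (b - 7)*(b - 3)*(b - 1)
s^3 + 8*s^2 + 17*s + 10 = (s + 1)*(s + 2)*(s + 5)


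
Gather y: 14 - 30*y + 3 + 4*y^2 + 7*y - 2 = 4*y^2 - 23*y + 15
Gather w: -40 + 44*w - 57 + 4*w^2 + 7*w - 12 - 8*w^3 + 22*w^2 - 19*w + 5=-8*w^3 + 26*w^2 + 32*w - 104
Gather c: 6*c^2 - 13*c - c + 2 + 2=6*c^2 - 14*c + 4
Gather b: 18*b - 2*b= 16*b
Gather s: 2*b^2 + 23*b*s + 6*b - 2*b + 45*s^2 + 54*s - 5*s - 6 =2*b^2 + 4*b + 45*s^2 + s*(23*b + 49) - 6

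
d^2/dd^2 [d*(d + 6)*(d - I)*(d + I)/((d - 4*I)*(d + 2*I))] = (2*d^6 - 12*I*d^5 + 24*d^4 + d^3*(-132 - 252*I) + d^2*(720 - 576*I) + 2016*d + 128 + 192*I)/(d^6 - 6*I*d^5 + 12*d^4 - 88*I*d^3 + 96*d^2 - 384*I*d + 512)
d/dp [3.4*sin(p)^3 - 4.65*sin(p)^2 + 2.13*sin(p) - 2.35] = (10.2*sin(p)^2 - 9.3*sin(p) + 2.13)*cos(p)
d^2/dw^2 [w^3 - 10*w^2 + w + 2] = 6*w - 20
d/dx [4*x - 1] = 4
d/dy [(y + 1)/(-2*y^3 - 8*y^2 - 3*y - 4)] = (-2*y^3 - 8*y^2 - 3*y + (y + 1)*(6*y^2 + 16*y + 3) - 4)/(2*y^3 + 8*y^2 + 3*y + 4)^2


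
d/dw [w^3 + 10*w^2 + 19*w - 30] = 3*w^2 + 20*w + 19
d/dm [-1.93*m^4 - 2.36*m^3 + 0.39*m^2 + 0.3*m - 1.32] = -7.72*m^3 - 7.08*m^2 + 0.78*m + 0.3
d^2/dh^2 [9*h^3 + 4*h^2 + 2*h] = 54*h + 8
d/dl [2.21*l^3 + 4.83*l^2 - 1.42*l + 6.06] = 6.63*l^2 + 9.66*l - 1.42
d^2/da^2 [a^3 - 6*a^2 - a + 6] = 6*a - 12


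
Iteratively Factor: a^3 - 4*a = (a)*(a^2 - 4) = a*(a + 2)*(a - 2)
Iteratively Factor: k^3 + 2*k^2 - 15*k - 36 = (k + 3)*(k^2 - k - 12) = (k + 3)^2*(k - 4)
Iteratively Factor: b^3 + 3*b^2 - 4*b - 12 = (b - 2)*(b^2 + 5*b + 6) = (b - 2)*(b + 2)*(b + 3)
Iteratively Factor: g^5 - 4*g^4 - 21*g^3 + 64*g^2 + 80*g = (g + 1)*(g^4 - 5*g^3 - 16*g^2 + 80*g) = (g - 4)*(g + 1)*(g^3 - g^2 - 20*g) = (g - 4)*(g + 1)*(g + 4)*(g^2 - 5*g) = g*(g - 4)*(g + 1)*(g + 4)*(g - 5)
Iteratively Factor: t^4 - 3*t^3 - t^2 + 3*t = (t)*(t^3 - 3*t^2 - t + 3) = t*(t - 3)*(t^2 - 1) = t*(t - 3)*(t - 1)*(t + 1)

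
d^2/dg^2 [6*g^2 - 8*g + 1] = 12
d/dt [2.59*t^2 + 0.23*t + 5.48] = 5.18*t + 0.23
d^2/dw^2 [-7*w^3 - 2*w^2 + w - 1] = -42*w - 4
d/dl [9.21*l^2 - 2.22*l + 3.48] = 18.42*l - 2.22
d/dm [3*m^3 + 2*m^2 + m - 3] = 9*m^2 + 4*m + 1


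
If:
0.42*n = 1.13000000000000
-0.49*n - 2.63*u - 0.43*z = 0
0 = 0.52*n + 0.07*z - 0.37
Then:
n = 2.69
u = 1.90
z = -14.70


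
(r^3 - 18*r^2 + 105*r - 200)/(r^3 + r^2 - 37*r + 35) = (r^2 - 13*r + 40)/(r^2 + 6*r - 7)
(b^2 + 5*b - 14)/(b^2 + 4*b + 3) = (b^2 + 5*b - 14)/(b^2 + 4*b + 3)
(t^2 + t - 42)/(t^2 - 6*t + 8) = (t^2 + t - 42)/(t^2 - 6*t + 8)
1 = 1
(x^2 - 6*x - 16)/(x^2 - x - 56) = (x + 2)/(x + 7)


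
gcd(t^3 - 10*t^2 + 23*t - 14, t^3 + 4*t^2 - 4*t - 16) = t - 2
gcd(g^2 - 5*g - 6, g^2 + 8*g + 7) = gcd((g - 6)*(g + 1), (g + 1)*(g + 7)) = g + 1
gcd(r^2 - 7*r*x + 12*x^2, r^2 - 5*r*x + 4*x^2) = -r + 4*x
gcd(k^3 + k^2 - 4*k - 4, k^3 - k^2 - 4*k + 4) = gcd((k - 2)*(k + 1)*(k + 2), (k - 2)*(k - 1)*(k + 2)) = k^2 - 4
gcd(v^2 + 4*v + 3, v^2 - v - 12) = v + 3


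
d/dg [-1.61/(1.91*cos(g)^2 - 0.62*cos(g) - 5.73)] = (0.9982 - 6.1502*cos(g))*sin(g)/(-1.91*cos(g)^2 + 0.62*cos(g) + 5.73)^2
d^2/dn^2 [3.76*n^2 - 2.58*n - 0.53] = 7.52000000000000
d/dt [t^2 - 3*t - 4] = 2*t - 3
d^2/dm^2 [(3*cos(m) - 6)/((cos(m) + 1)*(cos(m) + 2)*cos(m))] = 3*(98*(1 - cos(m)^2)^2/cos(m)^3 - 6*sin(m)^6/cos(m)^3 - 4*cos(m)^4 + 3*cos(m)^3 + 71*cos(m)^2 - 72*tan(m)^2 - 118 + 54/cos(m) - 108/cos(m)^3)/((cos(m) + 1)^3*(cos(m) + 2)^3)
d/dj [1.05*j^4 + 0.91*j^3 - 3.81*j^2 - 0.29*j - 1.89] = 4.2*j^3 + 2.73*j^2 - 7.62*j - 0.29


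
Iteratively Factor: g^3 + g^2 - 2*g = (g - 1)*(g^2 + 2*g) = g*(g - 1)*(g + 2)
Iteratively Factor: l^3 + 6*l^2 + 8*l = (l)*(l^2 + 6*l + 8) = l*(l + 2)*(l + 4)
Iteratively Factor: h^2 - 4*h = (h)*(h - 4)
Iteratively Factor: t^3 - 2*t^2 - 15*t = (t + 3)*(t^2 - 5*t) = t*(t + 3)*(t - 5)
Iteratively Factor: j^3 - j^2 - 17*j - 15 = (j + 1)*(j^2 - 2*j - 15) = (j - 5)*(j + 1)*(j + 3)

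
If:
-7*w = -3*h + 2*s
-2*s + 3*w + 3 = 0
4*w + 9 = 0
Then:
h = -13/2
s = -15/8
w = -9/4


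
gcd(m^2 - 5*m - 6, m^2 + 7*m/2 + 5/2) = m + 1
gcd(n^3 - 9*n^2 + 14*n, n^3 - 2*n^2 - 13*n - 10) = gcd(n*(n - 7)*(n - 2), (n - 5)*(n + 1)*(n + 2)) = 1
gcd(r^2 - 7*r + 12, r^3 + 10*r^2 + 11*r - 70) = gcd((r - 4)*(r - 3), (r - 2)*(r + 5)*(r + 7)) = 1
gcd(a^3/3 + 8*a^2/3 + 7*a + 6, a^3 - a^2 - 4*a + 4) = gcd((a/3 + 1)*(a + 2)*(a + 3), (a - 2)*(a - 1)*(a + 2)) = a + 2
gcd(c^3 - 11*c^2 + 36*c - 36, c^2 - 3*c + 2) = c - 2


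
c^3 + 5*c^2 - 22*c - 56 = (c - 4)*(c + 2)*(c + 7)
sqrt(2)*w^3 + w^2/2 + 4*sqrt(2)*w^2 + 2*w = w*(w + 4)*(sqrt(2)*w + 1/2)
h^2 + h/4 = h*(h + 1/4)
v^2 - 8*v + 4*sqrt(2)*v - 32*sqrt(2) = (v - 8)*(v + 4*sqrt(2))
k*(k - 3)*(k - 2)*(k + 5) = k^4 - 19*k^2 + 30*k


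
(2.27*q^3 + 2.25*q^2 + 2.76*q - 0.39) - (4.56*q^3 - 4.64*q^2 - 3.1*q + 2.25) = -2.29*q^3 + 6.89*q^2 + 5.86*q - 2.64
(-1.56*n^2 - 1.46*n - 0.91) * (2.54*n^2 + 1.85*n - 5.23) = -3.9624*n^4 - 6.5944*n^3 + 3.1464*n^2 + 5.9523*n + 4.7593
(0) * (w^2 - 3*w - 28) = 0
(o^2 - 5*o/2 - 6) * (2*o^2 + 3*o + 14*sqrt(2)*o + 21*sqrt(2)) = 2*o^4 - 2*o^3 + 14*sqrt(2)*o^3 - 14*sqrt(2)*o^2 - 39*o^2/2 - 273*sqrt(2)*o/2 - 18*o - 126*sqrt(2)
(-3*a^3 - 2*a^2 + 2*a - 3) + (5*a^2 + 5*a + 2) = -3*a^3 + 3*a^2 + 7*a - 1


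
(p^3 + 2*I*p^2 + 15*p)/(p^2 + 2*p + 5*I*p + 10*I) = p*(p - 3*I)/(p + 2)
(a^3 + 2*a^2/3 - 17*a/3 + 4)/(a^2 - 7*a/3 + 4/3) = a + 3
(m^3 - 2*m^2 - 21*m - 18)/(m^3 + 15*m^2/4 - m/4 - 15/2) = 4*(m^2 - 5*m - 6)/(4*m^2 + 3*m - 10)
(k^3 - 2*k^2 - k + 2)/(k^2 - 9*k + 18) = (k^3 - 2*k^2 - k + 2)/(k^2 - 9*k + 18)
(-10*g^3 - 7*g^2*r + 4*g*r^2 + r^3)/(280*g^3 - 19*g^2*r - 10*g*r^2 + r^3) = (-2*g^2 - g*r + r^2)/(56*g^2 - 15*g*r + r^2)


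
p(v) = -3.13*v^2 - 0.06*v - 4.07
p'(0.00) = -0.06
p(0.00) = -4.07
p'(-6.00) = 37.50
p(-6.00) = -116.39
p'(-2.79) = 17.41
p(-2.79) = -28.27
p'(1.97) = -12.39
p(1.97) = -16.34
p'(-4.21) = 26.29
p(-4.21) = -59.29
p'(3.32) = -20.84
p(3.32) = -38.77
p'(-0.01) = 0.00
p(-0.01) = -4.07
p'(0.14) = -0.94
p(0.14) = -4.14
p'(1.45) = -9.14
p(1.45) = -10.74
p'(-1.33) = 8.27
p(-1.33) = -9.53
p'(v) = -6.26*v - 0.06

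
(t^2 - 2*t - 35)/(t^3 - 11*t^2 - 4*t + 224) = (t + 5)/(t^2 - 4*t - 32)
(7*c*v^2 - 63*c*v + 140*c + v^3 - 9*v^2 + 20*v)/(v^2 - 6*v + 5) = (7*c*v - 28*c + v^2 - 4*v)/(v - 1)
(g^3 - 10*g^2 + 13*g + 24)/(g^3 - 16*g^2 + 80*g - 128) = (g^2 - 2*g - 3)/(g^2 - 8*g + 16)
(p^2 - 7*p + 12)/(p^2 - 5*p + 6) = (p - 4)/(p - 2)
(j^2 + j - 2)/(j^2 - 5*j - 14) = (j - 1)/(j - 7)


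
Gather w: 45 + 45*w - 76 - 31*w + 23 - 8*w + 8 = 6*w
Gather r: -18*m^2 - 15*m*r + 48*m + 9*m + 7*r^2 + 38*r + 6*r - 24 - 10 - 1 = -18*m^2 + 57*m + 7*r^2 + r*(44 - 15*m) - 35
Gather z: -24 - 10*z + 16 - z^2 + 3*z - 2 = -z^2 - 7*z - 10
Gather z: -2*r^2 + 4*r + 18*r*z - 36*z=-2*r^2 + 4*r + z*(18*r - 36)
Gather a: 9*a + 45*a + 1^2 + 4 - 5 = 54*a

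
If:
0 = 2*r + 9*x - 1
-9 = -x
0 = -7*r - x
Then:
No Solution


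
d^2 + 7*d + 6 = (d + 1)*(d + 6)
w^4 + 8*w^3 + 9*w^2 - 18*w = w*(w - 1)*(w + 3)*(w + 6)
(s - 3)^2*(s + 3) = s^3 - 3*s^2 - 9*s + 27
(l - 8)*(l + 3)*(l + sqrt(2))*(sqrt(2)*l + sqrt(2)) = sqrt(2)*l^4 - 4*sqrt(2)*l^3 + 2*l^3 - 29*sqrt(2)*l^2 - 8*l^2 - 58*l - 24*sqrt(2)*l - 48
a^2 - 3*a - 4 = (a - 4)*(a + 1)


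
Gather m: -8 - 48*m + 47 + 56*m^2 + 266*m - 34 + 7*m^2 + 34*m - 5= 63*m^2 + 252*m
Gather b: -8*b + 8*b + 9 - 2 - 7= 0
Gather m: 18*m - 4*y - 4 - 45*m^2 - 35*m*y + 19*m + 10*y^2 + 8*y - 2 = -45*m^2 + m*(37 - 35*y) + 10*y^2 + 4*y - 6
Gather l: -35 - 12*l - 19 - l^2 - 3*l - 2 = -l^2 - 15*l - 56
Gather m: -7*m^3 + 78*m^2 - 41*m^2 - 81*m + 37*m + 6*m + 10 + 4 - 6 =-7*m^3 + 37*m^2 - 38*m + 8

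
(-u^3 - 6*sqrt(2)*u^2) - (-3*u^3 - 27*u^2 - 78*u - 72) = 2*u^3 - 6*sqrt(2)*u^2 + 27*u^2 + 78*u + 72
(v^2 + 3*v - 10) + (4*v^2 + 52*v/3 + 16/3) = 5*v^2 + 61*v/3 - 14/3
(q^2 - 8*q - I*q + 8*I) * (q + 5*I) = q^3 - 8*q^2 + 4*I*q^2 + 5*q - 32*I*q - 40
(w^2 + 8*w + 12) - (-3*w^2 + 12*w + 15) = 4*w^2 - 4*w - 3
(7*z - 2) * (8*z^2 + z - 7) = 56*z^3 - 9*z^2 - 51*z + 14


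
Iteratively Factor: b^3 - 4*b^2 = (b)*(b^2 - 4*b) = b*(b - 4)*(b)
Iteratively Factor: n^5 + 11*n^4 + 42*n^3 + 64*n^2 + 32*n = (n + 4)*(n^4 + 7*n^3 + 14*n^2 + 8*n) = (n + 4)^2*(n^3 + 3*n^2 + 2*n) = (n + 2)*(n + 4)^2*(n^2 + n) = n*(n + 2)*(n + 4)^2*(n + 1)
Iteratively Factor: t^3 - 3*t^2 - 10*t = (t - 5)*(t^2 + 2*t) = (t - 5)*(t + 2)*(t)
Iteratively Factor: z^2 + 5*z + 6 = (z + 3)*(z + 2)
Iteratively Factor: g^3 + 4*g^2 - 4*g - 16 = (g + 2)*(g^2 + 2*g - 8) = (g + 2)*(g + 4)*(g - 2)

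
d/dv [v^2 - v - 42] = 2*v - 1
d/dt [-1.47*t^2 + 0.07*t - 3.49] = 0.07 - 2.94*t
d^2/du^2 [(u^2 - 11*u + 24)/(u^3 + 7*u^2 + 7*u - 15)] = 2*(u^6 - 33*u^5 - 108*u^4 + 938*u^3 + 3357*u^2 + 1143*u + 2766)/(u^9 + 21*u^8 + 168*u^7 + 592*u^6 + 546*u^5 - 1806*u^4 - 3392*u^3 + 2520*u^2 + 4725*u - 3375)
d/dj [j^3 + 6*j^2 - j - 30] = 3*j^2 + 12*j - 1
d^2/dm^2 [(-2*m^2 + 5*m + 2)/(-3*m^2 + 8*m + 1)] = 2*(3*m^3 - 36*m^2 + 99*m - 92)/(27*m^6 - 216*m^5 + 549*m^4 - 368*m^3 - 183*m^2 - 24*m - 1)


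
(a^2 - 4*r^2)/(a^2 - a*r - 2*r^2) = (a + 2*r)/(a + r)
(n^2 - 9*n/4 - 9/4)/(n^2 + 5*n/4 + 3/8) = 2*(n - 3)/(2*n + 1)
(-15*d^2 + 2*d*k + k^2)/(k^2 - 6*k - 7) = (15*d^2 - 2*d*k - k^2)/(-k^2 + 6*k + 7)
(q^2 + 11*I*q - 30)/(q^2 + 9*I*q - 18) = (q + 5*I)/(q + 3*I)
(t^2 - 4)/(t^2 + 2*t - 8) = (t + 2)/(t + 4)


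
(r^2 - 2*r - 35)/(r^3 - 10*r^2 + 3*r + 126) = (r + 5)/(r^2 - 3*r - 18)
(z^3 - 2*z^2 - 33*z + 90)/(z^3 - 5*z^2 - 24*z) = (-z^3 + 2*z^2 + 33*z - 90)/(z*(-z^2 + 5*z + 24))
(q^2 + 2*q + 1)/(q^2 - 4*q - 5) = (q + 1)/(q - 5)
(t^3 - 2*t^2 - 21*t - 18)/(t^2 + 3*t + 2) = (t^2 - 3*t - 18)/(t + 2)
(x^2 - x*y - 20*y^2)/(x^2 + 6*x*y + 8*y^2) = (x - 5*y)/(x + 2*y)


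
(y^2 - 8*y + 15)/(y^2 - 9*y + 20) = (y - 3)/(y - 4)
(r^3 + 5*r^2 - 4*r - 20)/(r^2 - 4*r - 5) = (-r^3 - 5*r^2 + 4*r + 20)/(-r^2 + 4*r + 5)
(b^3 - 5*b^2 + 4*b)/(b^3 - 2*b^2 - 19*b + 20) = b*(b - 4)/(b^2 - b - 20)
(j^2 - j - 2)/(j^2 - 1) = (j - 2)/(j - 1)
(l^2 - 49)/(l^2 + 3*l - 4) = (l^2 - 49)/(l^2 + 3*l - 4)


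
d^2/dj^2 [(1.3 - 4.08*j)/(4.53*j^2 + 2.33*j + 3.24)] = (-(4.08*j - 1.3)*(9.06*j + 2.33)*(18.12*j + 4.66) + (110.8944*j + 7.2348)*(4.53*j^2 + 2.33*j + 3.24))/(4.53*j^2 + 2.33*j + 3.24)^3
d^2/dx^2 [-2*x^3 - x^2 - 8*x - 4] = -12*x - 2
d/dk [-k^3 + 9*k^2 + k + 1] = -3*k^2 + 18*k + 1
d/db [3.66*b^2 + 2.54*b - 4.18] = 7.32*b + 2.54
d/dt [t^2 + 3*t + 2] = 2*t + 3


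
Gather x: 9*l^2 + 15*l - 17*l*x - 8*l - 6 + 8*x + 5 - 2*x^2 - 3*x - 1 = 9*l^2 + 7*l - 2*x^2 + x*(5 - 17*l) - 2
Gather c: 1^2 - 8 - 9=-16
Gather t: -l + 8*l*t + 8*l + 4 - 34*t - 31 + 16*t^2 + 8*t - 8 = 7*l + 16*t^2 + t*(8*l - 26) - 35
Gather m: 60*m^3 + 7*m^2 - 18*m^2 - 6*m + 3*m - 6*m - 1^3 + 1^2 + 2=60*m^3 - 11*m^2 - 9*m + 2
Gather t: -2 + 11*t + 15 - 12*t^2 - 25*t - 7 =-12*t^2 - 14*t + 6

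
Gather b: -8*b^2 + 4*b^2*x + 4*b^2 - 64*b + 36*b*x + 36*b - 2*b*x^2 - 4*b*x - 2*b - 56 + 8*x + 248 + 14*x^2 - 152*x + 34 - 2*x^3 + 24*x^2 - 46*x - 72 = b^2*(4*x - 4) + b*(-2*x^2 + 32*x - 30) - 2*x^3 + 38*x^2 - 190*x + 154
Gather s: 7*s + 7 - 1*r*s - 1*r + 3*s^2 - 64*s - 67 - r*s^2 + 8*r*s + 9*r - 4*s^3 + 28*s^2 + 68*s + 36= 8*r - 4*s^3 + s^2*(31 - r) + s*(7*r + 11) - 24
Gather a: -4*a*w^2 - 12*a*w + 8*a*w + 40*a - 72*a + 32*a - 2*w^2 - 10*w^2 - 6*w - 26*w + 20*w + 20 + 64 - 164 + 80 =a*(-4*w^2 - 4*w) - 12*w^2 - 12*w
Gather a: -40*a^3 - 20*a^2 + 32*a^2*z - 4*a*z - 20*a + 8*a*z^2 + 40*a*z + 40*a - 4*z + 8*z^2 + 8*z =-40*a^3 + a^2*(32*z - 20) + a*(8*z^2 + 36*z + 20) + 8*z^2 + 4*z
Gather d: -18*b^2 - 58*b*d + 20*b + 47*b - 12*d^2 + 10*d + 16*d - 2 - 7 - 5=-18*b^2 + 67*b - 12*d^2 + d*(26 - 58*b) - 14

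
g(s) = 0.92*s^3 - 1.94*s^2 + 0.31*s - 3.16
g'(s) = 2.76*s^2 - 3.88*s + 0.31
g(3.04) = 5.70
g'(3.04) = 14.02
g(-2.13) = -21.51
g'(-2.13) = 21.10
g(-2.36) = -26.79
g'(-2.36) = 24.84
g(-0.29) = -3.44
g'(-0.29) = 1.67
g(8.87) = 488.99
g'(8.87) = 183.04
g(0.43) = -3.31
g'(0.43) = -0.85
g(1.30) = -4.01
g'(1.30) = -0.07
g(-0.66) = -4.47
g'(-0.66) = 4.07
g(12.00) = 1310.96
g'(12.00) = 351.19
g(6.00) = 127.58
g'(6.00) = 76.39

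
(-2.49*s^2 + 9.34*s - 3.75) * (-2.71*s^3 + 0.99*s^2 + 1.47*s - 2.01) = 6.7479*s^5 - 27.7765*s^4 + 15.7488*s^3 + 15.0222*s^2 - 24.2859*s + 7.5375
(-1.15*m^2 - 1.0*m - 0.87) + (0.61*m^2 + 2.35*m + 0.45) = -0.54*m^2 + 1.35*m - 0.42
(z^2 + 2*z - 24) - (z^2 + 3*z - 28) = 4 - z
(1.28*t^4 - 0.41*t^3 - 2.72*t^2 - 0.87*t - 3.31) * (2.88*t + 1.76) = 3.6864*t^5 + 1.072*t^4 - 8.5552*t^3 - 7.2928*t^2 - 11.064*t - 5.8256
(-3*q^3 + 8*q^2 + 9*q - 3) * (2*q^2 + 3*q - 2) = -6*q^5 + 7*q^4 + 48*q^3 + 5*q^2 - 27*q + 6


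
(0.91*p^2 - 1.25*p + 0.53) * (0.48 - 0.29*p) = -0.2639*p^3 + 0.7993*p^2 - 0.7537*p + 0.2544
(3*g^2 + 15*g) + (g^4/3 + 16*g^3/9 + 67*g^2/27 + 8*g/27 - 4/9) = g^4/3 + 16*g^3/9 + 148*g^2/27 + 413*g/27 - 4/9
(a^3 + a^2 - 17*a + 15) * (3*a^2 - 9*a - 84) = 3*a^5 - 6*a^4 - 144*a^3 + 114*a^2 + 1293*a - 1260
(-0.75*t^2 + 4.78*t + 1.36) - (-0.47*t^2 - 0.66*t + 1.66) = -0.28*t^2 + 5.44*t - 0.3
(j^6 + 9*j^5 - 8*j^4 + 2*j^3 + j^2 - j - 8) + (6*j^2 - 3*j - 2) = j^6 + 9*j^5 - 8*j^4 + 2*j^3 + 7*j^2 - 4*j - 10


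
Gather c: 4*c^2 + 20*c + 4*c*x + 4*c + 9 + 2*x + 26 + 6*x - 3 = 4*c^2 + c*(4*x + 24) + 8*x + 32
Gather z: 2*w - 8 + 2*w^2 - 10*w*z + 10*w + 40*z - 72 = 2*w^2 + 12*w + z*(40 - 10*w) - 80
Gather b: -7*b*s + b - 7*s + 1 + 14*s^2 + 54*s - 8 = b*(1 - 7*s) + 14*s^2 + 47*s - 7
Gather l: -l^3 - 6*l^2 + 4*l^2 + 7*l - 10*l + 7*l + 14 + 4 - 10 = -l^3 - 2*l^2 + 4*l + 8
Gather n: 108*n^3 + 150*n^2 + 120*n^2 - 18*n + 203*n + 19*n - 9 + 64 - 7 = 108*n^3 + 270*n^2 + 204*n + 48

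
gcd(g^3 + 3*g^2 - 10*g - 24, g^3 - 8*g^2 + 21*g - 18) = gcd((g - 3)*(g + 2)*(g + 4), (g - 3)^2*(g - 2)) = g - 3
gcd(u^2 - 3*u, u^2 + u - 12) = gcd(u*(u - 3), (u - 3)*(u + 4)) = u - 3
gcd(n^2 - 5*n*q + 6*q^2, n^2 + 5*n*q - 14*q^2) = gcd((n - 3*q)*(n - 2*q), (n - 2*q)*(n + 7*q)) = -n + 2*q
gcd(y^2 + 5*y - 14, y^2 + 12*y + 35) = y + 7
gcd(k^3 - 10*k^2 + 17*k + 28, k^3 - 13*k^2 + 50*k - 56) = k^2 - 11*k + 28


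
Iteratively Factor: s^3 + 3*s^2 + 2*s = (s + 1)*(s^2 + 2*s) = (s + 1)*(s + 2)*(s)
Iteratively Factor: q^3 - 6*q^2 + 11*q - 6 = (q - 2)*(q^2 - 4*q + 3) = (q - 3)*(q - 2)*(q - 1)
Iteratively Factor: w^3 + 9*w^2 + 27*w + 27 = (w + 3)*(w^2 + 6*w + 9) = (w + 3)^2*(w + 3)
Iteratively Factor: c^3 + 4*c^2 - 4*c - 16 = (c - 2)*(c^2 + 6*c + 8) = (c - 2)*(c + 2)*(c + 4)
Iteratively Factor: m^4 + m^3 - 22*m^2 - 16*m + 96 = (m + 4)*(m^3 - 3*m^2 - 10*m + 24) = (m - 4)*(m + 4)*(m^2 + m - 6) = (m - 4)*(m - 2)*(m + 4)*(m + 3)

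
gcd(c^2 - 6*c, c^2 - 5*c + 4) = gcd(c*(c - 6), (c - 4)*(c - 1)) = 1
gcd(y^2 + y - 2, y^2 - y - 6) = y + 2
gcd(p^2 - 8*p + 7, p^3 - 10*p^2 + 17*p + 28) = p - 7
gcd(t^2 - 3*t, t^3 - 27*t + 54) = t - 3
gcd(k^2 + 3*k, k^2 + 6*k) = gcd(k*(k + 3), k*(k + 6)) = k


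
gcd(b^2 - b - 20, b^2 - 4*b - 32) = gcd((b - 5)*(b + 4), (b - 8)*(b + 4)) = b + 4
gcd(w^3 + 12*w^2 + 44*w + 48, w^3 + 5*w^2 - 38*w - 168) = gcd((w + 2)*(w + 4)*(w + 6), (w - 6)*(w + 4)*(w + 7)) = w + 4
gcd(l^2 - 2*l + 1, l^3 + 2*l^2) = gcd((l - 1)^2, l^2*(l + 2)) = 1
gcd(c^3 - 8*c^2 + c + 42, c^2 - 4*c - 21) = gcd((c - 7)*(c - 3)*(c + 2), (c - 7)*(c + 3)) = c - 7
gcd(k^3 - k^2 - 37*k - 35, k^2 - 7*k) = k - 7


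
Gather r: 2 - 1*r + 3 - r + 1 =6 - 2*r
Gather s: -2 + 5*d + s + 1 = 5*d + s - 1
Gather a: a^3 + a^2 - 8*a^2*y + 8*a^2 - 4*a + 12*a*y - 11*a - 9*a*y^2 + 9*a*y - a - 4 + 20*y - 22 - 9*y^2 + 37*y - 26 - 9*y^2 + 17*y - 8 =a^3 + a^2*(9 - 8*y) + a*(-9*y^2 + 21*y - 16) - 18*y^2 + 74*y - 60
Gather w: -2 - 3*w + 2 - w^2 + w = -w^2 - 2*w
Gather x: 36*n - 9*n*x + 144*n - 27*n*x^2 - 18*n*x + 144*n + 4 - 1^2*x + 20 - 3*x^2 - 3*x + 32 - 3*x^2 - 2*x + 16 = 324*n + x^2*(-27*n - 6) + x*(-27*n - 6) + 72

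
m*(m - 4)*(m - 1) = m^3 - 5*m^2 + 4*m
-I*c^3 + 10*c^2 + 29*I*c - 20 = (c + 4*I)*(c + 5*I)*(-I*c + 1)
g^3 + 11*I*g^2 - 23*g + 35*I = (g - I)*(g + 5*I)*(g + 7*I)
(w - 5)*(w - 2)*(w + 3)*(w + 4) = w^4 - 27*w^2 - 14*w + 120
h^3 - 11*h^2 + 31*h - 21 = (h - 7)*(h - 3)*(h - 1)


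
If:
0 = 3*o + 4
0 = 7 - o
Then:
No Solution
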